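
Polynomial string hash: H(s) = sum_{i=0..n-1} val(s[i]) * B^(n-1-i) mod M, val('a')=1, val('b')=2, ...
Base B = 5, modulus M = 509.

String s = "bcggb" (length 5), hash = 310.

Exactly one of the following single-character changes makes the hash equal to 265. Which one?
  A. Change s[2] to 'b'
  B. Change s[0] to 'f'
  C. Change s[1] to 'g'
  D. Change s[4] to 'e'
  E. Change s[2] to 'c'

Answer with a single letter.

Option A: s[2]='g'->'b', delta=(2-7)*5^2 mod 509 = 384, hash=310+384 mod 509 = 185
Option B: s[0]='b'->'f', delta=(6-2)*5^4 mod 509 = 464, hash=310+464 mod 509 = 265 <-- target
Option C: s[1]='c'->'g', delta=(7-3)*5^3 mod 509 = 500, hash=310+500 mod 509 = 301
Option D: s[4]='b'->'e', delta=(5-2)*5^0 mod 509 = 3, hash=310+3 mod 509 = 313
Option E: s[2]='g'->'c', delta=(3-7)*5^2 mod 509 = 409, hash=310+409 mod 509 = 210

Answer: B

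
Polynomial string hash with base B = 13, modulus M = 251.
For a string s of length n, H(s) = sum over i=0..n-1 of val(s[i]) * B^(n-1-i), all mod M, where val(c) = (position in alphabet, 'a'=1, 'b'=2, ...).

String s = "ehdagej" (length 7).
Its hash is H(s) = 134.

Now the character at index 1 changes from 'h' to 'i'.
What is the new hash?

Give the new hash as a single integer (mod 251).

Answer: 198

Derivation:
val('h') = 8, val('i') = 9
Position k = 1, exponent = n-1-k = 5
B^5 mod M = 13^5 mod 251 = 64
Delta = (9 - 8) * 64 mod 251 = 64
New hash = (134 + 64) mod 251 = 198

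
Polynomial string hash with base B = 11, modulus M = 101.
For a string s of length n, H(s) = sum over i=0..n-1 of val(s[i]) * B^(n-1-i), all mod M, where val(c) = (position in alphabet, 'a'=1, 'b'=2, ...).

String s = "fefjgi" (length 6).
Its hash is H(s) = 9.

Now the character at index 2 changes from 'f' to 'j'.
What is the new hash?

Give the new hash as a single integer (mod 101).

Answer: 81

Derivation:
val('f') = 6, val('j') = 10
Position k = 2, exponent = n-1-k = 3
B^3 mod M = 11^3 mod 101 = 18
Delta = (10 - 6) * 18 mod 101 = 72
New hash = (9 + 72) mod 101 = 81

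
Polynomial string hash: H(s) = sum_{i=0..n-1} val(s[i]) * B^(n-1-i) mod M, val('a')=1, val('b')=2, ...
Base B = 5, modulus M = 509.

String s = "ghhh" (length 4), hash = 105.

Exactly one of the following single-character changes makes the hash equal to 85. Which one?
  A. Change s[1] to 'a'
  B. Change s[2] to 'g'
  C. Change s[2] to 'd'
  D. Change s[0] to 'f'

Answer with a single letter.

Answer: C

Derivation:
Option A: s[1]='h'->'a', delta=(1-8)*5^2 mod 509 = 334, hash=105+334 mod 509 = 439
Option B: s[2]='h'->'g', delta=(7-8)*5^1 mod 509 = 504, hash=105+504 mod 509 = 100
Option C: s[2]='h'->'d', delta=(4-8)*5^1 mod 509 = 489, hash=105+489 mod 509 = 85 <-- target
Option D: s[0]='g'->'f', delta=(6-7)*5^3 mod 509 = 384, hash=105+384 mod 509 = 489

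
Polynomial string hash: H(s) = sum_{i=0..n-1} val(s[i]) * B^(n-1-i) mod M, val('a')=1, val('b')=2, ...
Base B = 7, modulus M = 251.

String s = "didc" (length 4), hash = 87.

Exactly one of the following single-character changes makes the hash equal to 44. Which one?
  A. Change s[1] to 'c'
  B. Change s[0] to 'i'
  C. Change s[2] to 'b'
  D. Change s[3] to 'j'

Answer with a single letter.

Option A: s[1]='i'->'c', delta=(3-9)*7^2 mod 251 = 208, hash=87+208 mod 251 = 44 <-- target
Option B: s[0]='d'->'i', delta=(9-4)*7^3 mod 251 = 209, hash=87+209 mod 251 = 45
Option C: s[2]='d'->'b', delta=(2-4)*7^1 mod 251 = 237, hash=87+237 mod 251 = 73
Option D: s[3]='c'->'j', delta=(10-3)*7^0 mod 251 = 7, hash=87+7 mod 251 = 94

Answer: A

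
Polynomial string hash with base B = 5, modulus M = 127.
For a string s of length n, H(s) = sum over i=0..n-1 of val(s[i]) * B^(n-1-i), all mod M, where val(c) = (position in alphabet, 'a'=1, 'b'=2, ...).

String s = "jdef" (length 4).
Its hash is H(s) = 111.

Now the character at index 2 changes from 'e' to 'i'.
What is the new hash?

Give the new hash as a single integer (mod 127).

Answer: 4

Derivation:
val('e') = 5, val('i') = 9
Position k = 2, exponent = n-1-k = 1
B^1 mod M = 5^1 mod 127 = 5
Delta = (9 - 5) * 5 mod 127 = 20
New hash = (111 + 20) mod 127 = 4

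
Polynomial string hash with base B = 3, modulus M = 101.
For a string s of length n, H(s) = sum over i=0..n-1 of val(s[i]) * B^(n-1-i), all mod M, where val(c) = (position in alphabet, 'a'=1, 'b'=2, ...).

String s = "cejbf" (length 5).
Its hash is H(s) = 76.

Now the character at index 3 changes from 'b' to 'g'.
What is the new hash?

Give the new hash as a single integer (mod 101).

val('b') = 2, val('g') = 7
Position k = 3, exponent = n-1-k = 1
B^1 mod M = 3^1 mod 101 = 3
Delta = (7 - 2) * 3 mod 101 = 15
New hash = (76 + 15) mod 101 = 91

Answer: 91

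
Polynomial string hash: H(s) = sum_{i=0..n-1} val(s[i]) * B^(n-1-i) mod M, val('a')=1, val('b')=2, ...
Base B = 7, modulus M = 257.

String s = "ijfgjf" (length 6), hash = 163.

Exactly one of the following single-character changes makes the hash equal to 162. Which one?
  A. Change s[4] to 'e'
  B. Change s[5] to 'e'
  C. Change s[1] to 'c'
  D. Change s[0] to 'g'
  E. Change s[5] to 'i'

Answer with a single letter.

Answer: B

Derivation:
Option A: s[4]='j'->'e', delta=(5-10)*7^1 mod 257 = 222, hash=163+222 mod 257 = 128
Option B: s[5]='f'->'e', delta=(5-6)*7^0 mod 257 = 256, hash=163+256 mod 257 = 162 <-- target
Option C: s[1]='j'->'c', delta=(3-10)*7^4 mod 257 = 155, hash=163+155 mod 257 = 61
Option D: s[0]='i'->'g', delta=(7-9)*7^5 mod 257 = 53, hash=163+53 mod 257 = 216
Option E: s[5]='f'->'i', delta=(9-6)*7^0 mod 257 = 3, hash=163+3 mod 257 = 166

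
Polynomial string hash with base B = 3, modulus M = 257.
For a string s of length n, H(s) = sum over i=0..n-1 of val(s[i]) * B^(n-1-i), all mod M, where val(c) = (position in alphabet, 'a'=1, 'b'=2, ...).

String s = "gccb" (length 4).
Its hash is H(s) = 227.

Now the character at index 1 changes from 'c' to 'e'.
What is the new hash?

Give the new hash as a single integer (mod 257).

Answer: 245

Derivation:
val('c') = 3, val('e') = 5
Position k = 1, exponent = n-1-k = 2
B^2 mod M = 3^2 mod 257 = 9
Delta = (5 - 3) * 9 mod 257 = 18
New hash = (227 + 18) mod 257 = 245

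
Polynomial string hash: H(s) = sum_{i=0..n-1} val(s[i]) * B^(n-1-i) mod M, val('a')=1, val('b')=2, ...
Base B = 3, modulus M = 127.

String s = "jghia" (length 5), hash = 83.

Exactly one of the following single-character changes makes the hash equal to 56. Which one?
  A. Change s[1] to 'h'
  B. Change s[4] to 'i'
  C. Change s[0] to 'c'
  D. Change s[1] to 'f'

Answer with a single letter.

Answer: D

Derivation:
Option A: s[1]='g'->'h', delta=(8-7)*3^3 mod 127 = 27, hash=83+27 mod 127 = 110
Option B: s[4]='a'->'i', delta=(9-1)*3^0 mod 127 = 8, hash=83+8 mod 127 = 91
Option C: s[0]='j'->'c', delta=(3-10)*3^4 mod 127 = 68, hash=83+68 mod 127 = 24
Option D: s[1]='g'->'f', delta=(6-7)*3^3 mod 127 = 100, hash=83+100 mod 127 = 56 <-- target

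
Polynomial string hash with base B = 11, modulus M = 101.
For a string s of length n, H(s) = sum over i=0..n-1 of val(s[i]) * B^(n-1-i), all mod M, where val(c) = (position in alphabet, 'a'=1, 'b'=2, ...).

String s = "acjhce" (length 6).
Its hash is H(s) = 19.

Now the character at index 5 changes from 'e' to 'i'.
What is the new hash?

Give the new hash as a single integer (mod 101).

val('e') = 5, val('i') = 9
Position k = 5, exponent = n-1-k = 0
B^0 mod M = 11^0 mod 101 = 1
Delta = (9 - 5) * 1 mod 101 = 4
New hash = (19 + 4) mod 101 = 23

Answer: 23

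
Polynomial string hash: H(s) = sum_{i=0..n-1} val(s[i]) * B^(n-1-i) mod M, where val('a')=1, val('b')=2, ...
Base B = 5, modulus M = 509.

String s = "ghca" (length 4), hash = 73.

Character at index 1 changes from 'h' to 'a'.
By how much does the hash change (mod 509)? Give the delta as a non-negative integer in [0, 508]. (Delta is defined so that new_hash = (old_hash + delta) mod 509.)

Delta formula: (val(new) - val(old)) * B^(n-1-k) mod M
  val('a') - val('h') = 1 - 8 = -7
  B^(n-1-k) = 5^2 mod 509 = 25
  Delta = -7 * 25 mod 509 = 334

Answer: 334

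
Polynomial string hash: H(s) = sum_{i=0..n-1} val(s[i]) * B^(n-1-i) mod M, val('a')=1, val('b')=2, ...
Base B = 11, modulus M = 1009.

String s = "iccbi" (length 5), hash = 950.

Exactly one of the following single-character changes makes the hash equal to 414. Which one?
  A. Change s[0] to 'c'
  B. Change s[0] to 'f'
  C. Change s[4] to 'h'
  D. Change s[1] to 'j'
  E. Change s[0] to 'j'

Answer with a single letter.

Answer: B

Derivation:
Option A: s[0]='i'->'c', delta=(3-9)*11^4 mod 1009 = 946, hash=950+946 mod 1009 = 887
Option B: s[0]='i'->'f', delta=(6-9)*11^4 mod 1009 = 473, hash=950+473 mod 1009 = 414 <-- target
Option C: s[4]='i'->'h', delta=(8-9)*11^0 mod 1009 = 1008, hash=950+1008 mod 1009 = 949
Option D: s[1]='c'->'j', delta=(10-3)*11^3 mod 1009 = 236, hash=950+236 mod 1009 = 177
Option E: s[0]='i'->'j', delta=(10-9)*11^4 mod 1009 = 515, hash=950+515 mod 1009 = 456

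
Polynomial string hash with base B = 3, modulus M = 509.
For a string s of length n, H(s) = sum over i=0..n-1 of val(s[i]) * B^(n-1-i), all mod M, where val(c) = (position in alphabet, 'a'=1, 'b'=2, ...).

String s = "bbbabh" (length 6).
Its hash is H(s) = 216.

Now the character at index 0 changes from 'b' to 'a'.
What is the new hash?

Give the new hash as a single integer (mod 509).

Answer: 482

Derivation:
val('b') = 2, val('a') = 1
Position k = 0, exponent = n-1-k = 5
B^5 mod M = 3^5 mod 509 = 243
Delta = (1 - 2) * 243 mod 509 = 266
New hash = (216 + 266) mod 509 = 482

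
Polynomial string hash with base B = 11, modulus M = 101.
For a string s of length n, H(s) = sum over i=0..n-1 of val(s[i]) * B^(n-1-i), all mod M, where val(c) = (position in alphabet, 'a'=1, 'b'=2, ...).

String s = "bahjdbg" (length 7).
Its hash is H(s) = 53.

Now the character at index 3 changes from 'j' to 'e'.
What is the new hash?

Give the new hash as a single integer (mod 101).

val('j') = 10, val('e') = 5
Position k = 3, exponent = n-1-k = 3
B^3 mod M = 11^3 mod 101 = 18
Delta = (5 - 10) * 18 mod 101 = 11
New hash = (53 + 11) mod 101 = 64

Answer: 64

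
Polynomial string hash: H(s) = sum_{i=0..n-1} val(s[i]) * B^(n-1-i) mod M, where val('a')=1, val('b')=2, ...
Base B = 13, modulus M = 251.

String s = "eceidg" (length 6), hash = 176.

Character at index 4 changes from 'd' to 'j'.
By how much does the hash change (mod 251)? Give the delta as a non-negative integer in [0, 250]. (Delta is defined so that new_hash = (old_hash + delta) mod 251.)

Answer: 78

Derivation:
Delta formula: (val(new) - val(old)) * B^(n-1-k) mod M
  val('j') - val('d') = 10 - 4 = 6
  B^(n-1-k) = 13^1 mod 251 = 13
  Delta = 6 * 13 mod 251 = 78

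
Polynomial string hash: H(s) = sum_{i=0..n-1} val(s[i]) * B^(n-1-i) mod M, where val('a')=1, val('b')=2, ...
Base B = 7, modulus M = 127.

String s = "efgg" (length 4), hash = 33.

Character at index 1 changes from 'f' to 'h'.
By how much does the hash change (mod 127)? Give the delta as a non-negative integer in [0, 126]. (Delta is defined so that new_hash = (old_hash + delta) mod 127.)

Delta formula: (val(new) - val(old)) * B^(n-1-k) mod M
  val('h') - val('f') = 8 - 6 = 2
  B^(n-1-k) = 7^2 mod 127 = 49
  Delta = 2 * 49 mod 127 = 98

Answer: 98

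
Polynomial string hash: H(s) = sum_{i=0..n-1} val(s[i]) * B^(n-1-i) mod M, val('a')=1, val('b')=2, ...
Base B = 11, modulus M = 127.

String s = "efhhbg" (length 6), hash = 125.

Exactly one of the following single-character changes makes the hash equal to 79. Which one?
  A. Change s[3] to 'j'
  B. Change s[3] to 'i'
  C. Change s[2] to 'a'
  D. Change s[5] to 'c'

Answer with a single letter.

Answer: C

Derivation:
Option A: s[3]='h'->'j', delta=(10-8)*11^2 mod 127 = 115, hash=125+115 mod 127 = 113
Option B: s[3]='h'->'i', delta=(9-8)*11^2 mod 127 = 121, hash=125+121 mod 127 = 119
Option C: s[2]='h'->'a', delta=(1-8)*11^3 mod 127 = 81, hash=125+81 mod 127 = 79 <-- target
Option D: s[5]='g'->'c', delta=(3-7)*11^0 mod 127 = 123, hash=125+123 mod 127 = 121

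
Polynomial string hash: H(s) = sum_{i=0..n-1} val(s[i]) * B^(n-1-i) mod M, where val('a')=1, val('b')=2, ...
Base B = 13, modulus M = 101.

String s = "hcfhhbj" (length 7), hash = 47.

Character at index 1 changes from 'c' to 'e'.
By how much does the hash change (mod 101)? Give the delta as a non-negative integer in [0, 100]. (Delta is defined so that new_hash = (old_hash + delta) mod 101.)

Answer: 34

Derivation:
Delta formula: (val(new) - val(old)) * B^(n-1-k) mod M
  val('e') - val('c') = 5 - 3 = 2
  B^(n-1-k) = 13^5 mod 101 = 17
  Delta = 2 * 17 mod 101 = 34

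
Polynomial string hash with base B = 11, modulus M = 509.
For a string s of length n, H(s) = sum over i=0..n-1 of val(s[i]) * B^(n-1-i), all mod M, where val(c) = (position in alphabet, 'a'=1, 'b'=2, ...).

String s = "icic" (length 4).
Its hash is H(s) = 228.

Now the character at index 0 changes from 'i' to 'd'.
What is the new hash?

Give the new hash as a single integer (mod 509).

Answer: 190

Derivation:
val('i') = 9, val('d') = 4
Position k = 0, exponent = n-1-k = 3
B^3 mod M = 11^3 mod 509 = 313
Delta = (4 - 9) * 313 mod 509 = 471
New hash = (228 + 471) mod 509 = 190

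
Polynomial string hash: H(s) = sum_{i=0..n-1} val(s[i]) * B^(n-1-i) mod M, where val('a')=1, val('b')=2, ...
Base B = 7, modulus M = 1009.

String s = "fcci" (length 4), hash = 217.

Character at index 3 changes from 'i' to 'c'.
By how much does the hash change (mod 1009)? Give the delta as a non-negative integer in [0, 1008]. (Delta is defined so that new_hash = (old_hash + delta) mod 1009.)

Answer: 1003

Derivation:
Delta formula: (val(new) - val(old)) * B^(n-1-k) mod M
  val('c') - val('i') = 3 - 9 = -6
  B^(n-1-k) = 7^0 mod 1009 = 1
  Delta = -6 * 1 mod 1009 = 1003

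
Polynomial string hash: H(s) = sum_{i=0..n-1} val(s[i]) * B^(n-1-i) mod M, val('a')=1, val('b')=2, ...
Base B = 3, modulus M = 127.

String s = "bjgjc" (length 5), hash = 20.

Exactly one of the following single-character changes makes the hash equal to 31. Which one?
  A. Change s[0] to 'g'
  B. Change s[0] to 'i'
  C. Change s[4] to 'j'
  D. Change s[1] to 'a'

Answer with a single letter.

Answer: D

Derivation:
Option A: s[0]='b'->'g', delta=(7-2)*3^4 mod 127 = 24, hash=20+24 mod 127 = 44
Option B: s[0]='b'->'i', delta=(9-2)*3^4 mod 127 = 59, hash=20+59 mod 127 = 79
Option C: s[4]='c'->'j', delta=(10-3)*3^0 mod 127 = 7, hash=20+7 mod 127 = 27
Option D: s[1]='j'->'a', delta=(1-10)*3^3 mod 127 = 11, hash=20+11 mod 127 = 31 <-- target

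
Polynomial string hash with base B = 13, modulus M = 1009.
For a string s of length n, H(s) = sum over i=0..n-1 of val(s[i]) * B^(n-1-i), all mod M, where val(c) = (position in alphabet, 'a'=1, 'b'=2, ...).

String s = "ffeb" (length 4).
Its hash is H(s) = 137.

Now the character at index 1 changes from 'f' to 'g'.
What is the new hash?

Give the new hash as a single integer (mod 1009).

Answer: 306

Derivation:
val('f') = 6, val('g') = 7
Position k = 1, exponent = n-1-k = 2
B^2 mod M = 13^2 mod 1009 = 169
Delta = (7 - 6) * 169 mod 1009 = 169
New hash = (137 + 169) mod 1009 = 306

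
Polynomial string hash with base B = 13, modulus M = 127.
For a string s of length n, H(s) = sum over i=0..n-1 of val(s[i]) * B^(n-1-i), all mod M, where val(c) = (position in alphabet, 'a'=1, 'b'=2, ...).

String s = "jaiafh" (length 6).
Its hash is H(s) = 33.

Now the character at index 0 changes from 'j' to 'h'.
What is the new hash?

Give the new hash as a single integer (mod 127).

val('j') = 10, val('h') = 8
Position k = 0, exponent = n-1-k = 5
B^5 mod M = 13^5 mod 127 = 72
Delta = (8 - 10) * 72 mod 127 = 110
New hash = (33 + 110) mod 127 = 16

Answer: 16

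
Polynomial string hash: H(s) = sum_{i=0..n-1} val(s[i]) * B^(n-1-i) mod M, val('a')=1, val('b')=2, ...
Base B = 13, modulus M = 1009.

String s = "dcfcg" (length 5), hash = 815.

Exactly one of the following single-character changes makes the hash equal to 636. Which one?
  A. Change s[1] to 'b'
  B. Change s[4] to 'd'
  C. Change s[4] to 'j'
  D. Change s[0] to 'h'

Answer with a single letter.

Answer: A

Derivation:
Option A: s[1]='c'->'b', delta=(2-3)*13^3 mod 1009 = 830, hash=815+830 mod 1009 = 636 <-- target
Option B: s[4]='g'->'d', delta=(4-7)*13^0 mod 1009 = 1006, hash=815+1006 mod 1009 = 812
Option C: s[4]='g'->'j', delta=(10-7)*13^0 mod 1009 = 3, hash=815+3 mod 1009 = 818
Option D: s[0]='d'->'h', delta=(8-4)*13^4 mod 1009 = 227, hash=815+227 mod 1009 = 33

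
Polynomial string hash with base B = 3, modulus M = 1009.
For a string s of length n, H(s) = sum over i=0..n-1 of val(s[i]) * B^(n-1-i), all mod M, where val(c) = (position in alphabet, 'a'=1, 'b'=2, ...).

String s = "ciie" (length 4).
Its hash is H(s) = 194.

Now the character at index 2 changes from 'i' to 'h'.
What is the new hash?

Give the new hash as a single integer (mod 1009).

val('i') = 9, val('h') = 8
Position k = 2, exponent = n-1-k = 1
B^1 mod M = 3^1 mod 1009 = 3
Delta = (8 - 9) * 3 mod 1009 = 1006
New hash = (194 + 1006) mod 1009 = 191

Answer: 191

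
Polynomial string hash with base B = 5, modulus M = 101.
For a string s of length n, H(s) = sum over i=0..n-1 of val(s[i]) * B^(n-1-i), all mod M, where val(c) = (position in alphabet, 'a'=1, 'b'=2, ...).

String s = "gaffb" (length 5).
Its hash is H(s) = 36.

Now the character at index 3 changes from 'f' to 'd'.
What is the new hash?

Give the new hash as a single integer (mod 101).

val('f') = 6, val('d') = 4
Position k = 3, exponent = n-1-k = 1
B^1 mod M = 5^1 mod 101 = 5
Delta = (4 - 6) * 5 mod 101 = 91
New hash = (36 + 91) mod 101 = 26

Answer: 26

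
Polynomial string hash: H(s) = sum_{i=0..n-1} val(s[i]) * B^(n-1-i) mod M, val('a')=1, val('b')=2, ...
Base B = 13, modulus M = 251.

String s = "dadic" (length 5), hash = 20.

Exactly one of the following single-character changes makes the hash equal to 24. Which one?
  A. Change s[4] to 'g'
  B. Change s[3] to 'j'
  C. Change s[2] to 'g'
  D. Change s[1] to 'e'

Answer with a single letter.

Answer: A

Derivation:
Option A: s[4]='c'->'g', delta=(7-3)*13^0 mod 251 = 4, hash=20+4 mod 251 = 24 <-- target
Option B: s[3]='i'->'j', delta=(10-9)*13^1 mod 251 = 13, hash=20+13 mod 251 = 33
Option C: s[2]='d'->'g', delta=(7-4)*13^2 mod 251 = 5, hash=20+5 mod 251 = 25
Option D: s[1]='a'->'e', delta=(5-1)*13^3 mod 251 = 3, hash=20+3 mod 251 = 23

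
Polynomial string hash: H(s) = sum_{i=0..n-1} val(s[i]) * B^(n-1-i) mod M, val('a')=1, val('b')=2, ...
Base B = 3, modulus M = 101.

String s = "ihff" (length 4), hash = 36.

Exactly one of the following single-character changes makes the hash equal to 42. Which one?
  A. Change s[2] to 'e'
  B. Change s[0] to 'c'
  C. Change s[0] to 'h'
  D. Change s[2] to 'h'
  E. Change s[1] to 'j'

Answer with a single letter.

Option A: s[2]='f'->'e', delta=(5-6)*3^1 mod 101 = 98, hash=36+98 mod 101 = 33
Option B: s[0]='i'->'c', delta=(3-9)*3^3 mod 101 = 40, hash=36+40 mod 101 = 76
Option C: s[0]='i'->'h', delta=(8-9)*3^3 mod 101 = 74, hash=36+74 mod 101 = 9
Option D: s[2]='f'->'h', delta=(8-6)*3^1 mod 101 = 6, hash=36+6 mod 101 = 42 <-- target
Option E: s[1]='h'->'j', delta=(10-8)*3^2 mod 101 = 18, hash=36+18 mod 101 = 54

Answer: D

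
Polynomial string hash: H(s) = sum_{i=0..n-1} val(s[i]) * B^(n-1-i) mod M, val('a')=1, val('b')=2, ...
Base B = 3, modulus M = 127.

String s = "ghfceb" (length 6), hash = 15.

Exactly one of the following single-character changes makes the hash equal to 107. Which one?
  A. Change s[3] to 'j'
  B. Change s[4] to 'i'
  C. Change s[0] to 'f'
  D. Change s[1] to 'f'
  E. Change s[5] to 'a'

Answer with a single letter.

Option A: s[3]='c'->'j', delta=(10-3)*3^2 mod 127 = 63, hash=15+63 mod 127 = 78
Option B: s[4]='e'->'i', delta=(9-5)*3^1 mod 127 = 12, hash=15+12 mod 127 = 27
Option C: s[0]='g'->'f', delta=(6-7)*3^5 mod 127 = 11, hash=15+11 mod 127 = 26
Option D: s[1]='h'->'f', delta=(6-8)*3^4 mod 127 = 92, hash=15+92 mod 127 = 107 <-- target
Option E: s[5]='b'->'a', delta=(1-2)*3^0 mod 127 = 126, hash=15+126 mod 127 = 14

Answer: D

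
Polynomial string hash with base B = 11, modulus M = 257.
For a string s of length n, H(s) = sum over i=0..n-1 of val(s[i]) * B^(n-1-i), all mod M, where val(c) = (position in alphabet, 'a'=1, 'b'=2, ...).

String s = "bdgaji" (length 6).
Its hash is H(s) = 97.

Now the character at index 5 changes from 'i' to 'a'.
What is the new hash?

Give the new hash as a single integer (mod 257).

val('i') = 9, val('a') = 1
Position k = 5, exponent = n-1-k = 0
B^0 mod M = 11^0 mod 257 = 1
Delta = (1 - 9) * 1 mod 257 = 249
New hash = (97 + 249) mod 257 = 89

Answer: 89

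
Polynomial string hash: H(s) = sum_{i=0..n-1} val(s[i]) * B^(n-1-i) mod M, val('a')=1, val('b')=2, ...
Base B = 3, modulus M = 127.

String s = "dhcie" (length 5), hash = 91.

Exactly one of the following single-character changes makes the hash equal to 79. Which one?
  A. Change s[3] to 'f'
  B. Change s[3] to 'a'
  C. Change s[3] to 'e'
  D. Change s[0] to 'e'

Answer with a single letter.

Option A: s[3]='i'->'f', delta=(6-9)*3^1 mod 127 = 118, hash=91+118 mod 127 = 82
Option B: s[3]='i'->'a', delta=(1-9)*3^1 mod 127 = 103, hash=91+103 mod 127 = 67
Option C: s[3]='i'->'e', delta=(5-9)*3^1 mod 127 = 115, hash=91+115 mod 127 = 79 <-- target
Option D: s[0]='d'->'e', delta=(5-4)*3^4 mod 127 = 81, hash=91+81 mod 127 = 45

Answer: C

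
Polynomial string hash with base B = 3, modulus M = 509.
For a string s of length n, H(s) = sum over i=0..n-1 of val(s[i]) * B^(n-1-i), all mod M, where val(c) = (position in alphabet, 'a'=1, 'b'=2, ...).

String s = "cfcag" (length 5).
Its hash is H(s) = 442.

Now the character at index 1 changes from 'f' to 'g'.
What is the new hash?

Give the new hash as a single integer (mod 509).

val('f') = 6, val('g') = 7
Position k = 1, exponent = n-1-k = 3
B^3 mod M = 3^3 mod 509 = 27
Delta = (7 - 6) * 27 mod 509 = 27
New hash = (442 + 27) mod 509 = 469

Answer: 469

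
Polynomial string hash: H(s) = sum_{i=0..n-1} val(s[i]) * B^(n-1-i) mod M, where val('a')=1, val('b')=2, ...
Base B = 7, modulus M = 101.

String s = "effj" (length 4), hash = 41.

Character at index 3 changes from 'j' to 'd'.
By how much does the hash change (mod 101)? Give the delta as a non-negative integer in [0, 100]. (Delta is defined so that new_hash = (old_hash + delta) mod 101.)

Delta formula: (val(new) - val(old)) * B^(n-1-k) mod M
  val('d') - val('j') = 4 - 10 = -6
  B^(n-1-k) = 7^0 mod 101 = 1
  Delta = -6 * 1 mod 101 = 95

Answer: 95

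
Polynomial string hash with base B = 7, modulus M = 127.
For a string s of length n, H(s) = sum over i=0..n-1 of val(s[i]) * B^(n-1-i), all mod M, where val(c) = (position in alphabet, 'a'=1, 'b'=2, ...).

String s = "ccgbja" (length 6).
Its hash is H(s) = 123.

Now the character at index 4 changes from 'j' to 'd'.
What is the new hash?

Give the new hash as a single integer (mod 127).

val('j') = 10, val('d') = 4
Position k = 4, exponent = n-1-k = 1
B^1 mod M = 7^1 mod 127 = 7
Delta = (4 - 10) * 7 mod 127 = 85
New hash = (123 + 85) mod 127 = 81

Answer: 81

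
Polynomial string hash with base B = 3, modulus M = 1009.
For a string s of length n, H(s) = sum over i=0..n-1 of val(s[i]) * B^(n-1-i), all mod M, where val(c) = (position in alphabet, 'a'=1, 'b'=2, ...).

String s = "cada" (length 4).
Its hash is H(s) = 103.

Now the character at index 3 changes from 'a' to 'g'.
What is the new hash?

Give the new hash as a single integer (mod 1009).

Answer: 109

Derivation:
val('a') = 1, val('g') = 7
Position k = 3, exponent = n-1-k = 0
B^0 mod M = 3^0 mod 1009 = 1
Delta = (7 - 1) * 1 mod 1009 = 6
New hash = (103 + 6) mod 1009 = 109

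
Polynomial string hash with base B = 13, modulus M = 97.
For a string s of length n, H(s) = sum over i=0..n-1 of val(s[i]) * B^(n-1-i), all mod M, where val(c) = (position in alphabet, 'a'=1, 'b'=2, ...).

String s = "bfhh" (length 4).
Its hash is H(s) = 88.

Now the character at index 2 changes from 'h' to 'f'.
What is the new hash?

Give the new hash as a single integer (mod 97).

val('h') = 8, val('f') = 6
Position k = 2, exponent = n-1-k = 1
B^1 mod M = 13^1 mod 97 = 13
Delta = (6 - 8) * 13 mod 97 = 71
New hash = (88 + 71) mod 97 = 62

Answer: 62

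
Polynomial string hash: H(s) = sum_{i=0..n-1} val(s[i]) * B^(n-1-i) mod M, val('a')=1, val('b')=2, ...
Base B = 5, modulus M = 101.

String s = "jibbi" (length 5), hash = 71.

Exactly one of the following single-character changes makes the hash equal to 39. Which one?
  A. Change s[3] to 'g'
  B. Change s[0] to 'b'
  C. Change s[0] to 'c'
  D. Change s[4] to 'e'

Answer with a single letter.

Option A: s[3]='b'->'g', delta=(7-2)*5^1 mod 101 = 25, hash=71+25 mod 101 = 96
Option B: s[0]='j'->'b', delta=(2-10)*5^4 mod 101 = 50, hash=71+50 mod 101 = 20
Option C: s[0]='j'->'c', delta=(3-10)*5^4 mod 101 = 69, hash=71+69 mod 101 = 39 <-- target
Option D: s[4]='i'->'e', delta=(5-9)*5^0 mod 101 = 97, hash=71+97 mod 101 = 67

Answer: C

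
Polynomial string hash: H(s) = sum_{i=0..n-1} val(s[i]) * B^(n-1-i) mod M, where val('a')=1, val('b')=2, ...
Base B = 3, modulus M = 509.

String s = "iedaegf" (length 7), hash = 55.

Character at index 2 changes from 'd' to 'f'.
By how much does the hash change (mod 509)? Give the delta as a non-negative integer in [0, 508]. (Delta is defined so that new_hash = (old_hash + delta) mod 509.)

Delta formula: (val(new) - val(old)) * B^(n-1-k) mod M
  val('f') - val('d') = 6 - 4 = 2
  B^(n-1-k) = 3^4 mod 509 = 81
  Delta = 2 * 81 mod 509 = 162

Answer: 162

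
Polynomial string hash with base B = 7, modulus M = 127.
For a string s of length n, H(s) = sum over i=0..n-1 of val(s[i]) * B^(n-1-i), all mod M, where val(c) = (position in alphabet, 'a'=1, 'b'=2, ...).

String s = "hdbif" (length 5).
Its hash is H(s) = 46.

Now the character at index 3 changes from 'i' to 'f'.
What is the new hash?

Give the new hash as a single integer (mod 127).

Answer: 25

Derivation:
val('i') = 9, val('f') = 6
Position k = 3, exponent = n-1-k = 1
B^1 mod M = 7^1 mod 127 = 7
Delta = (6 - 9) * 7 mod 127 = 106
New hash = (46 + 106) mod 127 = 25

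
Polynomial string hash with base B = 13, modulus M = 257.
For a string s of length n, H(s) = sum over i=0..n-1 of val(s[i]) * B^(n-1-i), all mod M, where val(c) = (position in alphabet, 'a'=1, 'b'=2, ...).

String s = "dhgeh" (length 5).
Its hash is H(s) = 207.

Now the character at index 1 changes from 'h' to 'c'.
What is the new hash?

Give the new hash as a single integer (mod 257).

val('h') = 8, val('c') = 3
Position k = 1, exponent = n-1-k = 3
B^3 mod M = 13^3 mod 257 = 141
Delta = (3 - 8) * 141 mod 257 = 66
New hash = (207 + 66) mod 257 = 16

Answer: 16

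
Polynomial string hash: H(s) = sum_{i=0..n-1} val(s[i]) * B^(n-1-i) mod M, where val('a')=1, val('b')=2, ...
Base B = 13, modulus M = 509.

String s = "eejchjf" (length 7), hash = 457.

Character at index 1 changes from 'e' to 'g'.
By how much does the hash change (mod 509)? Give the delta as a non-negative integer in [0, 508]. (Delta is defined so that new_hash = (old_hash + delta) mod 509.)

Delta formula: (val(new) - val(old)) * B^(n-1-k) mod M
  val('g') - val('e') = 7 - 5 = 2
  B^(n-1-k) = 13^5 mod 509 = 232
  Delta = 2 * 232 mod 509 = 464

Answer: 464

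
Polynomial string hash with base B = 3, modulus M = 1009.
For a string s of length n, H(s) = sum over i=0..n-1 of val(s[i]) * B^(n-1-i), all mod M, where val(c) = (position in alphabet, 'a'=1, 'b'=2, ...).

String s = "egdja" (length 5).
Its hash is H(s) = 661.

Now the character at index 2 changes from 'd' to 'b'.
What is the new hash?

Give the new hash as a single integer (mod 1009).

Answer: 643

Derivation:
val('d') = 4, val('b') = 2
Position k = 2, exponent = n-1-k = 2
B^2 mod M = 3^2 mod 1009 = 9
Delta = (2 - 4) * 9 mod 1009 = 991
New hash = (661 + 991) mod 1009 = 643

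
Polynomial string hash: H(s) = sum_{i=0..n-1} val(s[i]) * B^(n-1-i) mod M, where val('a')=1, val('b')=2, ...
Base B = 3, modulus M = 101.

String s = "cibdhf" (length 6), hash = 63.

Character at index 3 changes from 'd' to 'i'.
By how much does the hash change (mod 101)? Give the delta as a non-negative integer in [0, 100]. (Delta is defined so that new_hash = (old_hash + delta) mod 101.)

Answer: 45

Derivation:
Delta formula: (val(new) - val(old)) * B^(n-1-k) mod M
  val('i') - val('d') = 9 - 4 = 5
  B^(n-1-k) = 3^2 mod 101 = 9
  Delta = 5 * 9 mod 101 = 45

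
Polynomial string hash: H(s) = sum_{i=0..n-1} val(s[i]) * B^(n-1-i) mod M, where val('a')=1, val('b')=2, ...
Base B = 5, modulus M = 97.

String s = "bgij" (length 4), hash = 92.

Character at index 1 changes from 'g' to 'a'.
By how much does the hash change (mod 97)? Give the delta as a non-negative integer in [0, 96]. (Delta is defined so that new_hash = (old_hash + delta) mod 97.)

Delta formula: (val(new) - val(old)) * B^(n-1-k) mod M
  val('a') - val('g') = 1 - 7 = -6
  B^(n-1-k) = 5^2 mod 97 = 25
  Delta = -6 * 25 mod 97 = 44

Answer: 44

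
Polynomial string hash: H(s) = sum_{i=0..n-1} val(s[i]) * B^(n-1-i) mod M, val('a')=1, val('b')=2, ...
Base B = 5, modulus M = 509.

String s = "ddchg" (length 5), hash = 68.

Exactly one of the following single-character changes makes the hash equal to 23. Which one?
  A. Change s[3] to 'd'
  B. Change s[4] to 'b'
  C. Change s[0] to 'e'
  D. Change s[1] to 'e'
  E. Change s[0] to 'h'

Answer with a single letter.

Answer: E

Derivation:
Option A: s[3]='h'->'d', delta=(4-8)*5^1 mod 509 = 489, hash=68+489 mod 509 = 48
Option B: s[4]='g'->'b', delta=(2-7)*5^0 mod 509 = 504, hash=68+504 mod 509 = 63
Option C: s[0]='d'->'e', delta=(5-4)*5^4 mod 509 = 116, hash=68+116 mod 509 = 184
Option D: s[1]='d'->'e', delta=(5-4)*5^3 mod 509 = 125, hash=68+125 mod 509 = 193
Option E: s[0]='d'->'h', delta=(8-4)*5^4 mod 509 = 464, hash=68+464 mod 509 = 23 <-- target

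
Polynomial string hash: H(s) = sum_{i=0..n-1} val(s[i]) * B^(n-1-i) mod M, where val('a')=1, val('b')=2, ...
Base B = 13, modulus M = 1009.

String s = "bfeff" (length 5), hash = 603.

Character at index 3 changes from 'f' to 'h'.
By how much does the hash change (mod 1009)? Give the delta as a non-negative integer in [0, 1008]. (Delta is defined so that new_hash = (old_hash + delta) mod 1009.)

Delta formula: (val(new) - val(old)) * B^(n-1-k) mod M
  val('h') - val('f') = 8 - 6 = 2
  B^(n-1-k) = 13^1 mod 1009 = 13
  Delta = 2 * 13 mod 1009 = 26

Answer: 26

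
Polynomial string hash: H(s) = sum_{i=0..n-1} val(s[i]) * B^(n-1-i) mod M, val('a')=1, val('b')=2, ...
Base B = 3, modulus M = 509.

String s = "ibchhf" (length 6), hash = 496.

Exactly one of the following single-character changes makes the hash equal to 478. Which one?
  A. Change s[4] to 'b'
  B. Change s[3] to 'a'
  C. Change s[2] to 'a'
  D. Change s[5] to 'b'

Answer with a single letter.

Answer: A

Derivation:
Option A: s[4]='h'->'b', delta=(2-8)*3^1 mod 509 = 491, hash=496+491 mod 509 = 478 <-- target
Option B: s[3]='h'->'a', delta=(1-8)*3^2 mod 509 = 446, hash=496+446 mod 509 = 433
Option C: s[2]='c'->'a', delta=(1-3)*3^3 mod 509 = 455, hash=496+455 mod 509 = 442
Option D: s[5]='f'->'b', delta=(2-6)*3^0 mod 509 = 505, hash=496+505 mod 509 = 492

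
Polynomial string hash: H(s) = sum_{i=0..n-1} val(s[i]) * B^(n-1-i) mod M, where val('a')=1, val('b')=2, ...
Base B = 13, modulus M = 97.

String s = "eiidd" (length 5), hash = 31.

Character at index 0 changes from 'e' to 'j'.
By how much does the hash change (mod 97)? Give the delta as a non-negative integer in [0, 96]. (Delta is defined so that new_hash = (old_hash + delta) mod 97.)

Delta formula: (val(new) - val(old)) * B^(n-1-k) mod M
  val('j') - val('e') = 10 - 5 = 5
  B^(n-1-k) = 13^4 mod 97 = 43
  Delta = 5 * 43 mod 97 = 21

Answer: 21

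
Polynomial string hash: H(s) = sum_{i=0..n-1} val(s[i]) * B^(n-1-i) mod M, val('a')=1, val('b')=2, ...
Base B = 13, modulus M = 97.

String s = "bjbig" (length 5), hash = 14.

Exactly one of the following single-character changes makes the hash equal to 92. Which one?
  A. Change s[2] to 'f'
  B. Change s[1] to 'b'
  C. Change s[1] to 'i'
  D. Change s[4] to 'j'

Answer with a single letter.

Option A: s[2]='b'->'f', delta=(6-2)*13^2 mod 97 = 94, hash=14+94 mod 97 = 11
Option B: s[1]='j'->'b', delta=(2-10)*13^3 mod 97 = 78, hash=14+78 mod 97 = 92 <-- target
Option C: s[1]='j'->'i', delta=(9-10)*13^3 mod 97 = 34, hash=14+34 mod 97 = 48
Option D: s[4]='g'->'j', delta=(10-7)*13^0 mod 97 = 3, hash=14+3 mod 97 = 17

Answer: B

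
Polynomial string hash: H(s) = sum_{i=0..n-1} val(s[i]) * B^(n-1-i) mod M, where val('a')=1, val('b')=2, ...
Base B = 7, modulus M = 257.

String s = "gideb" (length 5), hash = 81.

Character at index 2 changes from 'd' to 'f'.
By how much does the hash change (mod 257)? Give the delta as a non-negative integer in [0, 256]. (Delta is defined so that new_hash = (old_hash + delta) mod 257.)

Answer: 98

Derivation:
Delta formula: (val(new) - val(old)) * B^(n-1-k) mod M
  val('f') - val('d') = 6 - 4 = 2
  B^(n-1-k) = 7^2 mod 257 = 49
  Delta = 2 * 49 mod 257 = 98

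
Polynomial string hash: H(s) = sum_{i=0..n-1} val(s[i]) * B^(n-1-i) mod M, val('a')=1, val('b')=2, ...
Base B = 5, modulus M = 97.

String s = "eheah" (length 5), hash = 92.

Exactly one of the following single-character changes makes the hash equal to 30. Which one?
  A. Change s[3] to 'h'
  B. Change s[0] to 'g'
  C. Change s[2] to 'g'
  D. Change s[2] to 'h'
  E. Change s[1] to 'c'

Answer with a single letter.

Option A: s[3]='a'->'h', delta=(8-1)*5^1 mod 97 = 35, hash=92+35 mod 97 = 30 <-- target
Option B: s[0]='e'->'g', delta=(7-5)*5^4 mod 97 = 86, hash=92+86 mod 97 = 81
Option C: s[2]='e'->'g', delta=(7-5)*5^2 mod 97 = 50, hash=92+50 mod 97 = 45
Option D: s[2]='e'->'h', delta=(8-5)*5^2 mod 97 = 75, hash=92+75 mod 97 = 70
Option E: s[1]='h'->'c', delta=(3-8)*5^3 mod 97 = 54, hash=92+54 mod 97 = 49

Answer: A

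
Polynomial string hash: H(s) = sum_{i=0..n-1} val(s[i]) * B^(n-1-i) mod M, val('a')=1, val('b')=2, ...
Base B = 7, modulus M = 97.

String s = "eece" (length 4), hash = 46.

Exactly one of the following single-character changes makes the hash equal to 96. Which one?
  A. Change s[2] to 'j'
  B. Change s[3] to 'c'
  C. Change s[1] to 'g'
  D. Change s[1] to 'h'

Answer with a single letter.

Answer: D

Derivation:
Option A: s[2]='c'->'j', delta=(10-3)*7^1 mod 97 = 49, hash=46+49 mod 97 = 95
Option B: s[3]='e'->'c', delta=(3-5)*7^0 mod 97 = 95, hash=46+95 mod 97 = 44
Option C: s[1]='e'->'g', delta=(7-5)*7^2 mod 97 = 1, hash=46+1 mod 97 = 47
Option D: s[1]='e'->'h', delta=(8-5)*7^2 mod 97 = 50, hash=46+50 mod 97 = 96 <-- target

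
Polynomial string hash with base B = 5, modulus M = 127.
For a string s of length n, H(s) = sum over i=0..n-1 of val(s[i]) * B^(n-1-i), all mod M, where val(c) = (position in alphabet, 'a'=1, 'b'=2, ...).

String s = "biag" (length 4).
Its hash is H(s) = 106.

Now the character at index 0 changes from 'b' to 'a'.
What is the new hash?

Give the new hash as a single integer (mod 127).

Answer: 108

Derivation:
val('b') = 2, val('a') = 1
Position k = 0, exponent = n-1-k = 3
B^3 mod M = 5^3 mod 127 = 125
Delta = (1 - 2) * 125 mod 127 = 2
New hash = (106 + 2) mod 127 = 108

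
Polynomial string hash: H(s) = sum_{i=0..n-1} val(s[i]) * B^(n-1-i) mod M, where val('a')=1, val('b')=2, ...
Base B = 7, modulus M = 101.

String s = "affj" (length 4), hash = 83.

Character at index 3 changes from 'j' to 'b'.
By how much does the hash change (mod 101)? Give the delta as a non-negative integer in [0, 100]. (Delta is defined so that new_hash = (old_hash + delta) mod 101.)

Answer: 93

Derivation:
Delta formula: (val(new) - val(old)) * B^(n-1-k) mod M
  val('b') - val('j') = 2 - 10 = -8
  B^(n-1-k) = 7^0 mod 101 = 1
  Delta = -8 * 1 mod 101 = 93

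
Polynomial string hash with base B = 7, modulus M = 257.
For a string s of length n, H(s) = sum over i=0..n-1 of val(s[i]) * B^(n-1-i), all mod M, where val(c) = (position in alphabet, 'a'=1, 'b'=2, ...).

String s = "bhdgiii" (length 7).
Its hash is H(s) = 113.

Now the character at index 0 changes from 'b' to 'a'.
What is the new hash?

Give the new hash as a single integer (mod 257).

Answer: 170

Derivation:
val('b') = 2, val('a') = 1
Position k = 0, exponent = n-1-k = 6
B^6 mod M = 7^6 mod 257 = 200
Delta = (1 - 2) * 200 mod 257 = 57
New hash = (113 + 57) mod 257 = 170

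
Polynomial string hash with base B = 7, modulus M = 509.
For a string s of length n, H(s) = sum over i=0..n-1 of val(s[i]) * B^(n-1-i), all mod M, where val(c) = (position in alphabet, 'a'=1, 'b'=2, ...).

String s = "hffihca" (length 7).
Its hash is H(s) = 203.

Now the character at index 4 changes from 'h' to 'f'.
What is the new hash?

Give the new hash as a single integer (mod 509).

Answer: 105

Derivation:
val('h') = 8, val('f') = 6
Position k = 4, exponent = n-1-k = 2
B^2 mod M = 7^2 mod 509 = 49
Delta = (6 - 8) * 49 mod 509 = 411
New hash = (203 + 411) mod 509 = 105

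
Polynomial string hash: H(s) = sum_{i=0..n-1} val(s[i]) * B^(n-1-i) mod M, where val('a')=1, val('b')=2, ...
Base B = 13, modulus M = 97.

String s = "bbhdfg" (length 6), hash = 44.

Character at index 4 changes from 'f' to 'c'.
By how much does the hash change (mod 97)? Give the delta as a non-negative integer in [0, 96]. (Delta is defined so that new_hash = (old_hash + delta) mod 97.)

Answer: 58

Derivation:
Delta formula: (val(new) - val(old)) * B^(n-1-k) mod M
  val('c') - val('f') = 3 - 6 = -3
  B^(n-1-k) = 13^1 mod 97 = 13
  Delta = -3 * 13 mod 97 = 58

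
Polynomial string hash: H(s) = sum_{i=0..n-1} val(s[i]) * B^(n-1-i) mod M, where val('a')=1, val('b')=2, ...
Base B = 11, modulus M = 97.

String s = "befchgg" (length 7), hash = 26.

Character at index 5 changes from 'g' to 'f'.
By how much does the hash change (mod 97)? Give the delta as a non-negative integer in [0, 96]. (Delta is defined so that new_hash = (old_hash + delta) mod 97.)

Delta formula: (val(new) - val(old)) * B^(n-1-k) mod M
  val('f') - val('g') = 6 - 7 = -1
  B^(n-1-k) = 11^1 mod 97 = 11
  Delta = -1 * 11 mod 97 = 86

Answer: 86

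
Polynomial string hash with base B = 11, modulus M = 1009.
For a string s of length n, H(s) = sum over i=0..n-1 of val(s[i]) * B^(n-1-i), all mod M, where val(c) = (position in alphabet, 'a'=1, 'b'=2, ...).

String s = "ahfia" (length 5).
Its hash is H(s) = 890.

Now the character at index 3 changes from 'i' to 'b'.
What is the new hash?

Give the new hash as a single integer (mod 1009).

val('i') = 9, val('b') = 2
Position k = 3, exponent = n-1-k = 1
B^1 mod M = 11^1 mod 1009 = 11
Delta = (2 - 9) * 11 mod 1009 = 932
New hash = (890 + 932) mod 1009 = 813

Answer: 813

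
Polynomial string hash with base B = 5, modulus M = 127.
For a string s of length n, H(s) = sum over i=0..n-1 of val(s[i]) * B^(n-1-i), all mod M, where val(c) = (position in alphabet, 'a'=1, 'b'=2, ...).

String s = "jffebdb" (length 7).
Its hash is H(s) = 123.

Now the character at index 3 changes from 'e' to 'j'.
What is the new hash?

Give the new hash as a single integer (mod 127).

Answer: 113

Derivation:
val('e') = 5, val('j') = 10
Position k = 3, exponent = n-1-k = 3
B^3 mod M = 5^3 mod 127 = 125
Delta = (10 - 5) * 125 mod 127 = 117
New hash = (123 + 117) mod 127 = 113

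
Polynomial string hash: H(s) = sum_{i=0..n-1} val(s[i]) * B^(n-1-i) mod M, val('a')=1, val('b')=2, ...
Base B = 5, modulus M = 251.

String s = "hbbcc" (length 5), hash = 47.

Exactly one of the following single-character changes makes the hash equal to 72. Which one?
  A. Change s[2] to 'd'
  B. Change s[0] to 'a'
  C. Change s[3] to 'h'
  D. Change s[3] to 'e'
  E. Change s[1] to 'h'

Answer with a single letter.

Answer: C

Derivation:
Option A: s[2]='b'->'d', delta=(4-2)*5^2 mod 251 = 50, hash=47+50 mod 251 = 97
Option B: s[0]='h'->'a', delta=(1-8)*5^4 mod 251 = 143, hash=47+143 mod 251 = 190
Option C: s[3]='c'->'h', delta=(8-3)*5^1 mod 251 = 25, hash=47+25 mod 251 = 72 <-- target
Option D: s[3]='c'->'e', delta=(5-3)*5^1 mod 251 = 10, hash=47+10 mod 251 = 57
Option E: s[1]='b'->'h', delta=(8-2)*5^3 mod 251 = 248, hash=47+248 mod 251 = 44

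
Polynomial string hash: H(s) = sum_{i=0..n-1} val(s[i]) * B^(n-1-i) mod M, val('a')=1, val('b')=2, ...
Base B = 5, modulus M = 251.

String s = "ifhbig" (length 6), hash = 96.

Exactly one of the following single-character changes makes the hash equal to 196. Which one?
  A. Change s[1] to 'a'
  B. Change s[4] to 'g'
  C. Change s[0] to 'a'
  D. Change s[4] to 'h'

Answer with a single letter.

Option A: s[1]='f'->'a', delta=(1-6)*5^4 mod 251 = 138, hash=96+138 mod 251 = 234
Option B: s[4]='i'->'g', delta=(7-9)*5^1 mod 251 = 241, hash=96+241 mod 251 = 86
Option C: s[0]='i'->'a', delta=(1-9)*5^5 mod 251 = 100, hash=96+100 mod 251 = 196 <-- target
Option D: s[4]='i'->'h', delta=(8-9)*5^1 mod 251 = 246, hash=96+246 mod 251 = 91

Answer: C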